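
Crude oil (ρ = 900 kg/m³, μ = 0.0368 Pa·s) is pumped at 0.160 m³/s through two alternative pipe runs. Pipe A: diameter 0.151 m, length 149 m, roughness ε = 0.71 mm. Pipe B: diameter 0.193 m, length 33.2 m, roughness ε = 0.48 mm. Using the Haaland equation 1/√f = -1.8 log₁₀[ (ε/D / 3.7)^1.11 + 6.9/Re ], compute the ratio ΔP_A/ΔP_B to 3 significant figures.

Pipe A: V = Q/A = 0.16/0.01791 = 8.935 m/s; Re = 3.299e+04; ε/D = 0.0047; Haaland → f = 0.0324; ΔP_A = f(L/D)(ρV²/2) = 1.148e+06 Pa.
Pipe B: V = Q/A = 0.16/0.02926 = 5.469 m/s; Re = 2.581e+04; ε/D = 0.00249; Haaland → f = 0.0293; ΔP_B = f(L/D)(ρV²/2) = 6.785e+04 Pa.
ΔP_A/ΔP_B = 1.148e+06/6.785e+04 = 16.9.

ΔP_A/ΔP_B ≈ 16.9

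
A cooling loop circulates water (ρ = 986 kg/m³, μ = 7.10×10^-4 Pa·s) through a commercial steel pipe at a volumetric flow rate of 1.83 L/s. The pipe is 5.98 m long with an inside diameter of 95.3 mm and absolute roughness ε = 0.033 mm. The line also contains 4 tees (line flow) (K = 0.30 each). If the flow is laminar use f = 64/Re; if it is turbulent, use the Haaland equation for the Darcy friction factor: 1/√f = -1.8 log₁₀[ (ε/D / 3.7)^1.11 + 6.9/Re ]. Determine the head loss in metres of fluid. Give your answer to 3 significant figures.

Q = 1.83 L/s = 1.83/1000 = 0.00183 m³/s.
Cross-sectional area A = πD²/4 = π(0.0953)²/4 = 0.007133 m²; mean velocity V = Q/A = 0.00183/0.007133 = 0.2566 m/s.
Reynolds number Re = ρVD/μ = 986 · 0.2566 · 0.0953 / 0.00071 = 3.395e+04.
Re > 4000 → turbulent. Relative roughness ε/D = 3.3e-05/0.0953 = 0.000346. Haaland: 1/√f = -1.8 log₁₀[(0.000346/3.7)^1.11 + 6.9/3.395e+04] = -1.8 log₁₀[3.37e-05 + 0.000203] = 6.526, so f = 0.02348.
Total minor-loss coefficient ΣK = 4·0.3 = 1.2.
ΔP = [f·L/D + ΣK]·(ρV²/2) = [0.02348·5.98/0.0953 + 1.2]·(986·0.2566²/2) = [1.474 + 1.2]·32.45 = 86.75 Pa.
Head loss h_f = ΔP/(ρg) = 86.75/(986·9.81) = 0.00897 m.

h_f ≈ 0.00897 m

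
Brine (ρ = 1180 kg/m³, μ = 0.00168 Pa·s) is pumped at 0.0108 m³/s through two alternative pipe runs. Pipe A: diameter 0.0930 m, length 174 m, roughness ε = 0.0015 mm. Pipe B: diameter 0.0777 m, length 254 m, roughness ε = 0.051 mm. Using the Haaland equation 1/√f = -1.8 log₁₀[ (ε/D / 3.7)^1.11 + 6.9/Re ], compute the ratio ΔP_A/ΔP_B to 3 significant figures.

Pipe A: V = Q/A = 0.0108/0.006793 = 1.59 m/s; Re = 1.039e+05; ε/D = 1.61e-05; Haaland → f = 0.01775; ΔP_A = f(L/D)(ρV²/2) = 4.952e+04 Pa.
Pipe B: V = Q/A = 0.0108/0.004742 = 2.278 m/s; Re = 1.243e+05; ε/D = 0.000656; Haaland → f = 0.02023; ΔP_B = f(L/D)(ρV²/2) = 2.024e+05 Pa.
ΔP_A/ΔP_B = 4.952e+04/2.024e+05 = 0.245.

ΔP_A/ΔP_B ≈ 0.245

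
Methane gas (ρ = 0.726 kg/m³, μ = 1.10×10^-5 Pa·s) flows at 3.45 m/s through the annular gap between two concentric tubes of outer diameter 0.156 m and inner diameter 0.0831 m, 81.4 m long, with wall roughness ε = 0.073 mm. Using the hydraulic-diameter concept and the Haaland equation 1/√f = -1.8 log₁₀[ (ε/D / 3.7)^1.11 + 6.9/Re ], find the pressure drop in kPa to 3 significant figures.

ΔP ≈ 0.138 kPa

Hydraulic diameter D_h = 4A/P = D_o - D_i = 0.156 - 0.0831 = 0.0729 m.
Re = ρVD_h/μ = 0.726·3.45·0.0729/1.1e-05 = 1.66e+04.
ε/D_h = 7.3e-05/0.0729 = 0.001; Haaland gives 1/√f = -1.8 log₁₀[0.00011+0.000416] = 5.903, so f = 0.0287.
ΔP = f(L/D_h)(ρV²/2) = 0.0287·81.4/0.0729·4.321 = 138.4 Pa.
ΔP = 0.138 kPa.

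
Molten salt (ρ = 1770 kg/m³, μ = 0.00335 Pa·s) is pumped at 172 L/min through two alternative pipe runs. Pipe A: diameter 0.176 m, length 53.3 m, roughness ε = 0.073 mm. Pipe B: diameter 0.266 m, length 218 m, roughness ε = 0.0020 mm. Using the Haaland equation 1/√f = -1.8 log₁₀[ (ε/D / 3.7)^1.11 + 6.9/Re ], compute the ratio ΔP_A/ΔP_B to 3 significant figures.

Pipe A: V = Q/A = 0.002867/0.02433 = 0.1178 m/s; Re = 1.096e+04; ε/D = 0.000415; Haaland → f = 0.03065; ΔP_A = f(L/D)(ρV²/2) = 114.1 Pa.
Pipe B: V = Q/A = 0.002867/0.05557 = 0.05159 m/s; Re = 7250; ε/D = 7.52e-06; Haaland → f = 0.03381; ΔP_B = f(L/D)(ρV²/2) = 65.26 Pa.
ΔP_A/ΔP_B = 114.1/65.26 = 1.75.

ΔP_A/ΔP_B ≈ 1.75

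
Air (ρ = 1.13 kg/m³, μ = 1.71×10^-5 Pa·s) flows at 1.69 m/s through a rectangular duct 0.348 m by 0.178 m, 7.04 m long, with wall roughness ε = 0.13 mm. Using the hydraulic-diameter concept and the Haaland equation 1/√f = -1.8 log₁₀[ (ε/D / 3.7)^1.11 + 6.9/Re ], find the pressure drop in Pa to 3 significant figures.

Hydraulic diameter D_h = 4A/P = 4·(0.348·0.178)/(2·(0.348+0.178)) = 0.2478/1.052 = 0.2355 m.
Re = ρVD_h/μ = 1.13·1.69·0.2355/1.71e-05 = 2.63e+04.
ε/D_h = 0.00013/0.2355 = 0.000552; Haaland gives 1/√f = -1.8 log₁₀[5.66e-05+0.000262] = 6.293, so f = 0.02525.
ΔP = f(L/D_h)(ρV²/2) = 0.02525·7.04/0.2355·1.614 = 1.218 Pa.

ΔP ≈ 1.22 Pa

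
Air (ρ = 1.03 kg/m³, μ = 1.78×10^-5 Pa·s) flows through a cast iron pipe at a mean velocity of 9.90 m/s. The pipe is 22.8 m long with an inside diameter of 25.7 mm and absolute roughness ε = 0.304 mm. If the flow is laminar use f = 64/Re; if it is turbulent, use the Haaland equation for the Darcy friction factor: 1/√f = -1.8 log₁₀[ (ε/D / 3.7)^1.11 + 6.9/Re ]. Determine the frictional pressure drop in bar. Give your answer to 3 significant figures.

ΔP ≈ 0.0195 bar

Reynolds number Re = ρVD/μ = 1.03 · 9.9 · 0.0257 / 1.78e-05 = 1.472e+04.
Re > 4000 → turbulent. Relative roughness ε/D = 0.000304/0.0257 = 0.0118. Haaland: 1/√f = -1.8 log₁₀[(0.0118/3.7)^1.11 + 6.9/1.472e+04] = -1.8 log₁₀[0.0017 + 0.000469] = 4.795, so f = 0.04349.
Darcy-Weisbach: ΔP = f(L/D)(ρV²/2) = 0.04349·(22.8/0.0257)·(1.03·9.9²/2) = 0.04349·887.2·50.48 = 1948 Pa.
ΔP = 1948 Pa = 0.0195 bar.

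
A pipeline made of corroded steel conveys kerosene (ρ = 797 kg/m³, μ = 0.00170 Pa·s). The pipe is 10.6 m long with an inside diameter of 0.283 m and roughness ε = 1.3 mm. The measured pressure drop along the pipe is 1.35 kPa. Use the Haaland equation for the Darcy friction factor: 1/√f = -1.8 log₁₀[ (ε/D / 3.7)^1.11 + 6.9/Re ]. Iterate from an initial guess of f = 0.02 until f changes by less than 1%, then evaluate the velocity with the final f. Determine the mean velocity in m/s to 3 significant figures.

Rearranging Darcy-Weisbach: V = √(2·ΔP·D/(f·L·ρ)). With ε/D = 0.0013/0.283 = 0.00459, iterate starting from f = 0.02:
  f = 0.02 → V = √(2·1350·0.283/(0.02·10.6·797)) = 2.127 m/s; Re = ρVD/μ = 2.821e+05; f → 0.02999
  f = 0.02999 → V = 1.737 m/s; Re = 2.304e+05; f → 0.03006
Converged (Δf/f < 1%). With the final f = 0.03006: V = √(2·1350·0.283/(0.03006·10.6·797)) = 1.735 m/s.

V ≈ 1.73 m/s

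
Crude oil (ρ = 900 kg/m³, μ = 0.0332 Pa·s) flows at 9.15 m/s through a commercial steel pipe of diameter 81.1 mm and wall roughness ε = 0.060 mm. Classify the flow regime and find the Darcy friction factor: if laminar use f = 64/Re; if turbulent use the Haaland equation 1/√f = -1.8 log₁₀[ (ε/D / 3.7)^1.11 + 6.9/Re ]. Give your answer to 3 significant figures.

f ≈ 0.0271

Re = ρVD/μ = 900·9.15·0.0811/0.0332 = 2.012e+04.
Re > 4000 → turbulent. ε/D = 6e-05/0.0811 = 0.00074; Haaland: 1/√f = -1.8 log₁₀[7.83e-05 + 0.000343] = 6.076, so f = 0.02709.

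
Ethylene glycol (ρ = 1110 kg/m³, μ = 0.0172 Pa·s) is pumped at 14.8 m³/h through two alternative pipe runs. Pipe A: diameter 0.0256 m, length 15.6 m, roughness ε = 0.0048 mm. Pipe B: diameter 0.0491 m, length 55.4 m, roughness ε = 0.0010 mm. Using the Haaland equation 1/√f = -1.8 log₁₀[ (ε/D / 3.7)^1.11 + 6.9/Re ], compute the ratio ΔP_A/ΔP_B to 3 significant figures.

ΔP_A/ΔP_B ≈ 6.15

Pipe A: V = Q/A = 0.004111/0.0005147 = 7.987 m/s; Re = 1.32e+04; ε/D = 0.000187; Haaland → f = 0.02891; ΔP_A = f(L/D)(ρV²/2) = 6.237e+05 Pa.
Pipe B: V = Q/A = 0.004111/0.001893 = 2.171 m/s; Re = 6880; ε/D = 2.04e-05; Haaland → f = 0.03434; ΔP_B = f(L/D)(ρV²/2) = 1.014e+05 Pa.
ΔP_A/ΔP_B = 6.237e+05/1.014e+05 = 6.15.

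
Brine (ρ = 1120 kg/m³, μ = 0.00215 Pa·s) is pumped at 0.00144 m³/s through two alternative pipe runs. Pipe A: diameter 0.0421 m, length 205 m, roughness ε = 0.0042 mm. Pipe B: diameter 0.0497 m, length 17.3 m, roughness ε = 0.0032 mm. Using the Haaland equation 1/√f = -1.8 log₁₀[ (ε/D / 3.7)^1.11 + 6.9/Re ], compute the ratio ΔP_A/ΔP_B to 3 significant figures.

ΔP_A/ΔP_B ≈ 26.1

Pipe A: V = Q/A = 0.00144/0.001392 = 1.034 m/s; Re = 2.269e+04; ε/D = 9.98e-05; Haaland → f = 0.02512; ΔP_A = f(L/D)(ρV²/2) = 7.331e+04 Pa.
Pipe B: V = Q/A = 0.00144/0.00194 = 0.7423 m/s; Re = 1.922e+04; ε/D = 6.44e-05; Haaland → f = 0.0261; ΔP_B = f(L/D)(ρV²/2) = 2803 Pa.
ΔP_A/ΔP_B = 7.331e+04/2803 = 26.1.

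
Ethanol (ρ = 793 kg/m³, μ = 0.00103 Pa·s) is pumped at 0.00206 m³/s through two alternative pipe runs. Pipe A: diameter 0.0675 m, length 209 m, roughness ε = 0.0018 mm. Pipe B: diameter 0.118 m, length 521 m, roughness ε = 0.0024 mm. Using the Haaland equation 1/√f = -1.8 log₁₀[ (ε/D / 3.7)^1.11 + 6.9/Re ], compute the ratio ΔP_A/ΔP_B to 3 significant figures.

Pipe A: V = Q/A = 0.00206/0.003578 = 0.5757 m/s; Re = 2.992e+04; ε/D = 2.67e-05; Haaland → f = 0.02338; ΔP_A = f(L/D)(ρV²/2) = 9512 Pa.
Pipe B: V = Q/A = 0.00206/0.01094 = 0.1884 m/s; Re = 1.711e+04; ε/D = 2.03e-05; Haaland → f = 0.02681; ΔP_B = f(L/D)(ρV²/2) = 1665 Pa.
ΔP_A/ΔP_B = 9512/1665 = 5.71.

ΔP_A/ΔP_B ≈ 5.71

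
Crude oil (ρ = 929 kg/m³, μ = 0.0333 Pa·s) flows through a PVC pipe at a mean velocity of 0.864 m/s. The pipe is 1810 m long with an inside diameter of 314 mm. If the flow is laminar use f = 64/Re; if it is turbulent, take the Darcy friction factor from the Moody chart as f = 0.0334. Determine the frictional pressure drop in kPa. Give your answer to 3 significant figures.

Reynolds number Re = ρVD/μ = 929 · 0.864 · 0.314 / 0.0333 = 7569.
Re > 4000 → turbulent; use the Moody-chart value f = 0.0334.
Darcy-Weisbach: ΔP = f(L/D)(ρV²/2) = 0.0334·(1810/0.314)·(929·0.864²/2) = 0.0334·5764·346.7 = 6.676e+04 Pa.
ΔP = 6.676e+04 Pa = 66.8 kPa.

ΔP ≈ 66.8 kPa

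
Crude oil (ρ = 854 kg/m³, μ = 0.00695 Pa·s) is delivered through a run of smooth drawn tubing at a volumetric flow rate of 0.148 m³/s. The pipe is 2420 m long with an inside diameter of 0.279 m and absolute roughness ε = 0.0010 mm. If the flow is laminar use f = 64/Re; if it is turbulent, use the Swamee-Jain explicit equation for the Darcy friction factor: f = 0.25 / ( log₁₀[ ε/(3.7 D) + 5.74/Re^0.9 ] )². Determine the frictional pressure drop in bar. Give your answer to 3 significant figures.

ΔP ≈ 4.04 bar

Cross-sectional area A = πD²/4 = π(0.279)²/4 = 0.06114 m²; mean velocity V = Q/A = 0.148/0.06114 = 2.421 m/s.
Reynolds number Re = ρVD/μ = 854 · 2.421 · 0.279 / 0.00695 = 8.299e+04.
Re > 4000 → turbulent. Relative roughness ε/D = 1e-06/0.279 = 3.58e-06. Swamee-Jain: f = 0.25/(log₁₀[3.58e-06/3.7 + 5.74/8.299e+04^0.9])² = 0.25/(log₁₀[9.69e-07 + 0.000215])² = 0.25/(-3.666)² = 0.0186.
Darcy-Weisbach: ΔP = f(L/D)(ρV²/2) = 0.0186·(2420/0.279)·(854·2.421²/2) = 0.0186·8674·2502 = 4.037e+05 Pa.
ΔP = 4.037e+05 Pa = 4.04 bar.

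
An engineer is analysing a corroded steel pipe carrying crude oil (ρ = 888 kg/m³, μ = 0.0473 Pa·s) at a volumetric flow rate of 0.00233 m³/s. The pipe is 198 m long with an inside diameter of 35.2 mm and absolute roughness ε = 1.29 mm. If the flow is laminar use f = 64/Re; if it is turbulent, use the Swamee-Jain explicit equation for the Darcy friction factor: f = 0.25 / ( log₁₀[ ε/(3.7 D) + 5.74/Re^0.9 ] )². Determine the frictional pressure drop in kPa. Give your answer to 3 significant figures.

ΔP ≈ 579 kPa

Cross-sectional area A = πD²/4 = π(0.0352)²/4 = 0.0009731 m²; mean velocity V = Q/A = 0.00233/0.0009731 = 2.394 m/s.
Reynolds number Re = ρVD/μ = 888 · 2.394 · 0.0352 / 0.0473 = 1582.
Re < 2300 → laminar flow, so f = 64/Re = 64/1582 = 0.04045 (the turbulent correlation is not needed).
Darcy-Weisbach: ΔP = f(L/D)(ρV²/2) = 0.04045·(198/0.0352)·(888·2.394²/2) = 0.04045·5625·2545 = 5.791e+05 Pa.
ΔP = 5.791e+05 Pa = 579 kPa.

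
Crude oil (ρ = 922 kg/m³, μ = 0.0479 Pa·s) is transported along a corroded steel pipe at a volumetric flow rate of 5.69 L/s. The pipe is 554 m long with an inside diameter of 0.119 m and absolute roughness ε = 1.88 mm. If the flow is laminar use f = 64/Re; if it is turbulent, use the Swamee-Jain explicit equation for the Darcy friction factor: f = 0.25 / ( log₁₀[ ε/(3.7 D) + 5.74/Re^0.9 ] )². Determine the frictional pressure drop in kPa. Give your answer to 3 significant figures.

ΔP ≈ 30.7 kPa

Q = 5.69 L/s = 5.69/1000 = 0.00569 m³/s.
Cross-sectional area A = πD²/4 = π(0.119)²/4 = 0.01112 m²; mean velocity V = Q/A = 0.00569/0.01112 = 0.5116 m/s.
Reynolds number Re = ρVD/μ = 922 · 0.5116 · 0.119 / 0.0479 = 1172.
Re < 2300 → laminar flow, so f = 64/Re = 64/1172 = 0.05461 (the turbulent correlation is not needed).
Darcy-Weisbach: ΔP = f(L/D)(ρV²/2) = 0.05461·(554/0.119)·(922·0.5116²/2) = 0.05461·4655·120.7 = 3.068e+04 Pa.
ΔP = 3.068e+04 Pa = 30.7 kPa.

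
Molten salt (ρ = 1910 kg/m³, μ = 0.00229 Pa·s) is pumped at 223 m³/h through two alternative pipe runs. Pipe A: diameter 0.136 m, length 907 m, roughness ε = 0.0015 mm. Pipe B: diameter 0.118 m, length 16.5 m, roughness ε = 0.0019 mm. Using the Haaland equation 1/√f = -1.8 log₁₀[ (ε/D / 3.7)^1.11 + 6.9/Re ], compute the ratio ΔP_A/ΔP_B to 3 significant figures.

ΔP_A/ΔP_B ≈ 27.5

Pipe A: V = Q/A = 0.06194/0.01453 = 4.264 m/s; Re = 4.837e+05; ε/D = 1.1e-05; Haaland → f = 0.01326; ΔP_A = f(L/D)(ρV²/2) = 1.536e+06 Pa.
Pipe B: V = Q/A = 0.06194/0.01094 = 5.664 m/s; Re = 5.575e+05; ε/D = 1.61e-05; Haaland → f = 0.01301; ΔP_B = f(L/D)(ρV²/2) = 5.576e+04 Pa.
ΔP_A/ΔP_B = 1.536e+06/5.576e+04 = 27.5.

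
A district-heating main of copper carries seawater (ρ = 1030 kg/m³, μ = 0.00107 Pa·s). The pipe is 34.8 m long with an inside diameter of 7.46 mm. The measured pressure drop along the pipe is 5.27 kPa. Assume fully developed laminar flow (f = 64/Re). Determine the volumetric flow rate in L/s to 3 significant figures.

For laminar flow, f = 64/Re with Re = ρVD/μ, so Darcy-Weisbach reduces to ΔP = 32μLV/D². Solving for V: V = ΔP·D²/(32μL) = 5270·(0.00746)²/(32·0.00107·34.8) = 0.2461 m/s.
Check: Re = ρVD/μ = 1030·0.2461·0.00746/0.00107 = 1768 < 2300, so the laminar assumption holds.
Q = V·A = 0.2461·(π/4·0.00746²) = 1.076e-05 m³/s = 0.0108 L/s.

Q ≈ 0.0108 L/s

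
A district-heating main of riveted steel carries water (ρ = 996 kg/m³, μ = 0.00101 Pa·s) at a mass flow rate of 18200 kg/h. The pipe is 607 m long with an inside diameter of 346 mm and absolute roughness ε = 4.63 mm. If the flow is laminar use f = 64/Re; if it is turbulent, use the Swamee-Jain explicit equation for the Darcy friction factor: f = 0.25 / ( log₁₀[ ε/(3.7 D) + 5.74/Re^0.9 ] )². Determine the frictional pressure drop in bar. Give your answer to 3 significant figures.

ΔP ≈ 0.00115 bar

ṁ = 18200 kg/h = 18200/3600 = 5.056 kg/s.
A = πD²/4 = π(0.346)²/4 = 0.09402 m²; mean velocity V = ṁ/(ρA) = 5.056/(996 · 0.09402) = 0.05398 m/s.
Reynolds number Re = ρVD/μ = 996 · 0.05398 · 0.346 / 0.00101 = 1.842e+04.
Re > 4000 → turbulent. Relative roughness ε/D = 0.00463/0.346 = 0.0134. Swamee-Jain: f = 0.25/(log₁₀[0.0134/3.7 + 5.74/1.842e+04^0.9])² = 0.25/(log₁₀[0.00362 + 0.000832])² = 0.25/(-2.352)² = 0.0452.
Darcy-Weisbach: ΔP = f(L/D)(ρV²/2) = 0.0452·(607/0.346)·(996·0.05398²/2) = 0.0452·1754·1.451 = 115.1 Pa.
ΔP = 115.1 Pa = 0.00115 bar.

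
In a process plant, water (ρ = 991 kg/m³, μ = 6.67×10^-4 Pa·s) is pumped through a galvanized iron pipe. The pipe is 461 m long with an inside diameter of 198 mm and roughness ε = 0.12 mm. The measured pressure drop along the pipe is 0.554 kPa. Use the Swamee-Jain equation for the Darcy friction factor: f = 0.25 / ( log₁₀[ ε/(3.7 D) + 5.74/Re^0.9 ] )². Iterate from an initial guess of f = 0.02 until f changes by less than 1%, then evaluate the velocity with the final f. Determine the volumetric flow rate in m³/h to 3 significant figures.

Rearranging Darcy-Weisbach: V = √(2·ΔP·D/(f·L·ρ)). With ε/D = 0.00012/0.198 = 0.000606, iterate starting from f = 0.02:
  f = 0.02 → V = √(2·554·0.198/(0.02·461·991)) = 0.155 m/s; Re = ρVD/μ = 4.558e+04; f → 0.02332
  f = 0.02332 → V = 0.1435 m/s; Re = 4.221e+04; f → 0.02362
  f = 0.02362 → V = 0.1426 m/s; Re = 4.194e+04; f → 0.02365
Converged (Δf/f < 1%). With the final f = 0.02365: V = √(2·554·0.198/(0.02365·461·991)) = 0.1425 m/s.
Q = V·A = 0.1425·(π/4·0.198²) = 0.004388 m³/s = 15.8 m³/h.

Q ≈ 15.8 m³/h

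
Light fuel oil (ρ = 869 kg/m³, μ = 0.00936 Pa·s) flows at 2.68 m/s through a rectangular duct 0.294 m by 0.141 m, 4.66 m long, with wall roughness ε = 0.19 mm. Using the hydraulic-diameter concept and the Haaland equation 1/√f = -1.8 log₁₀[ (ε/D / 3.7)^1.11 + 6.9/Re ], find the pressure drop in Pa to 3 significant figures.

Hydraulic diameter D_h = 4A/P = 4·(0.294·0.141)/(2·(0.294+0.141)) = 0.1658/0.87 = 0.1906 m.
Re = ρVD_h/μ = 869·2.68·0.1906/0.00936 = 4.742e+04.
ε/D_h = 0.00019/0.1906 = 0.000997; Haaland gives 1/√f = -1.8 log₁₀[0.000109+0.000146] = 6.469, so f = 0.02389.
ΔP = f(L/D_h)(ρV²/2) = 0.02389·4.66/0.1906·3121 = 1823 Pa.

ΔP ≈ 1820 Pa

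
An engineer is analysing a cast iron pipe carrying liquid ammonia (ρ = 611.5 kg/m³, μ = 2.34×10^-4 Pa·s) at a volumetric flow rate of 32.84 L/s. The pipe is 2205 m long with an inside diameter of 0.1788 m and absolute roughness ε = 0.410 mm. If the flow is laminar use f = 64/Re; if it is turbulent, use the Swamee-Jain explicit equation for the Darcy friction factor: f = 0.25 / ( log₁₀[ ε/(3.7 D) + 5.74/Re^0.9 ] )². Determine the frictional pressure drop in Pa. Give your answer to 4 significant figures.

Q = 32.84 L/s = 32.84/1000 = 0.03284 m³/s.
Cross-sectional area A = πD²/4 = π(0.1788)²/4 = 0.02511 m²; mean velocity V = Q/A = 0.03284/0.02511 = 1.308 m/s.
Reynolds number Re = ρVD/μ = 611.5 · 1.308 · 0.1788 / 0.000234 = 6.111e+05.
Re > 4000 → turbulent. Relative roughness ε/D = 0.00041/0.1788 = 0.00229. Swamee-Jain: f = 0.25/(log₁₀[0.00229/3.7 + 5.74/6.111e+05^0.9])² = 0.25/(log₁₀[0.00062 + 3.56e-05])² = 0.25/(-3.184)² = 0.02467.
Darcy-Weisbach: ΔP = f(L/D)(ρV²/2) = 0.02467·(2205/0.1788)·(611.5·1.308²/2) = 0.02467·1.233e+04·523 = 1.591e+05 Pa.

ΔP ≈ 159100 Pa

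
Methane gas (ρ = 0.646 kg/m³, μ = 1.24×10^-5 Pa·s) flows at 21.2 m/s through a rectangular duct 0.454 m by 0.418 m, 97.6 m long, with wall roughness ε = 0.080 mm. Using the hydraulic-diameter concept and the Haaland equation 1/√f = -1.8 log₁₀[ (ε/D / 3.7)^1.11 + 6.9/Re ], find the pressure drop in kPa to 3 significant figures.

ΔP ≈ 0.494 kPa

Hydraulic diameter D_h = 4A/P = 4·(0.454·0.418)/(2·(0.454+0.418)) = 0.7591/1.744 = 0.4353 m.
Re = ρVD_h/μ = 0.646·21.2·0.4353/1.24e-05 = 4.807e+05.
ε/D_h = 8e-05/0.4353 = 0.000184; Haaland gives 1/√f = -1.8 log₁₀[1.67e-05+1.44e-05] = 8.114, so f = 0.01519.
ΔP = f(L/D_h)(ρV²/2) = 0.01519·97.6/0.4353·145.2 = 494.4 Pa.
ΔP = 0.494 kPa.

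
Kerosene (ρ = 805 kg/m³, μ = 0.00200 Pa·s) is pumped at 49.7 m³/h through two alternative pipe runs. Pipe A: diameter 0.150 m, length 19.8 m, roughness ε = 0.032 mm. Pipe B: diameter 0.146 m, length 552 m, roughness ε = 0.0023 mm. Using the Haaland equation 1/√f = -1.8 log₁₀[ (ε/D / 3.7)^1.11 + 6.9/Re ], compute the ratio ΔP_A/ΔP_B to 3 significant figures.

ΔP_A/ΔP_B ≈ 0.0324

Pipe A: V = Q/A = 0.01381/0.01767 = 0.7812 m/s; Re = 4.717e+04; ε/D = 0.000213; Haaland → f = 0.0216; ΔP_A = f(L/D)(ρV²/2) = 700.5 Pa.
Pipe B: V = Q/A = 0.01381/0.01674 = 0.8246 m/s; Re = 4.846e+04; ε/D = 1.58e-05; Haaland → f = 0.0209; ΔP_B = f(L/D)(ρV²/2) = 2.162e+04 Pa.
ΔP_A/ΔP_B = 700.5/2.162e+04 = 0.0324.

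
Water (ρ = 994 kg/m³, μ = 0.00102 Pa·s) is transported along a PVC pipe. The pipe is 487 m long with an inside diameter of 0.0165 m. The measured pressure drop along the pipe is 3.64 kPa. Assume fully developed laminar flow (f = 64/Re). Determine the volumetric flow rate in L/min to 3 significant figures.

Q ≈ 0.800 L/min

For laminar flow, f = 64/Re with Re = ρVD/μ, so Darcy-Weisbach reduces to ΔP = 32μLV/D². Solving for V: V = ΔP·D²/(32μL) = 3640·(0.0165)²/(32·0.00102·487) = 0.06234 m/s.
Check: Re = ρVD/μ = 994·0.06234·0.0165/0.00102 = 1002 < 2300, so the laminar assumption holds.
Q = V·A = 0.06234·(π/4·0.0165²) = 1.333e-05 m³/s = 0.800 L/min.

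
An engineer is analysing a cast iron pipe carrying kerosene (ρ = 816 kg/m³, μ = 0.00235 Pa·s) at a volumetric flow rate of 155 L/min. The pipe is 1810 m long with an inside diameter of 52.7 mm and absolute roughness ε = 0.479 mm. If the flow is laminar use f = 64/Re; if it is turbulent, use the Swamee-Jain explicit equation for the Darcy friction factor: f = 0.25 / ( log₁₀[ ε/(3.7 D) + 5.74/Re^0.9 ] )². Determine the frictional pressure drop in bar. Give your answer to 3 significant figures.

ΔP ≈ 7.87 bar

Q = 155 L/min = 155/60000 = 0.002583 m³/s.
Cross-sectional area A = πD²/4 = π(0.0527)²/4 = 0.002181 m²; mean velocity V = Q/A = 0.002583/0.002181 = 1.184 m/s.
Reynolds number Re = ρVD/μ = 816 · 1.184 · 0.0527 / 0.00235 = 2.167e+04.
Re > 4000 → turbulent. Relative roughness ε/D = 0.000479/0.0527 = 0.00909. Swamee-Jain: f = 0.25/(log₁₀[0.00909/3.7 + 5.74/2.167e+04^0.9])² = 0.25/(log₁₀[0.00246 + 0.000719])² = 0.25/(-2.498)² = 0.04006.
Darcy-Weisbach: ΔP = f(L/D)(ρV²/2) = 0.04006·(1810/0.0527)·(816·1.184²/2) = 0.04006·3.435e+04·572.3 = 7.873e+05 Pa.
ΔP = 7.873e+05 Pa = 7.87 bar.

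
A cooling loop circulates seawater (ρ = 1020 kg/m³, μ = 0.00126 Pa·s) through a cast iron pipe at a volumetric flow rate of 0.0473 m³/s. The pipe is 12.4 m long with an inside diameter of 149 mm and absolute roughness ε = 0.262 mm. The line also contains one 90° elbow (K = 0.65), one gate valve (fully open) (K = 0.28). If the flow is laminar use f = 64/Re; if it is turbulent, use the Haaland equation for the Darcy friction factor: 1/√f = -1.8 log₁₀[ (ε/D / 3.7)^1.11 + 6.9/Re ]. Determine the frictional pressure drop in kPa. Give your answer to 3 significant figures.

ΔP ≈ 10.7 kPa

Cross-sectional area A = πD²/4 = π(0.149)²/4 = 0.01744 m²; mean velocity V = Q/A = 0.0473/0.01744 = 2.713 m/s.
Reynolds number Re = ρVD/μ = 1020 · 2.713 · 0.149 / 0.00126 = 3.272e+05.
Re > 4000 → turbulent. Relative roughness ε/D = 0.000262/0.149 = 0.00176. Haaland: 1/√f = -1.8 log₁₀[(0.00176/3.7)^1.11 + 6.9/3.272e+05] = -1.8 log₁₀[0.000205 + 2.11e-05] = 6.563, so f = 0.02322.
Total minor-loss coefficient ΣK = 1·0.65 + 1·0.28 = 0.93.
ΔP = [f·L/D + ΣK]·(ρV²/2) = [0.02322·12.4/0.149 + 0.93]·(1020·2.713²/2) = [1.932 + 0.93]·3753 = 1.074e+04 Pa.
ΔP = 1.074e+04 Pa = 10.7 kPa.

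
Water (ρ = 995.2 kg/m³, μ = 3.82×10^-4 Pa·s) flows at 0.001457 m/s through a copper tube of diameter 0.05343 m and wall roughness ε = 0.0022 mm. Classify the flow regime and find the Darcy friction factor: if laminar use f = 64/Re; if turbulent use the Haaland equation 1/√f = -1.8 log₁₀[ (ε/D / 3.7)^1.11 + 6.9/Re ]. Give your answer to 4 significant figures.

Re = ρVD/μ = 995.2·0.001457·0.05343/0.000382 = 202.8.
Re < 2300 → laminar, so f = 64/Re = 0.3156 (roughness is irrelevant in laminar flow).

f ≈ 0.3156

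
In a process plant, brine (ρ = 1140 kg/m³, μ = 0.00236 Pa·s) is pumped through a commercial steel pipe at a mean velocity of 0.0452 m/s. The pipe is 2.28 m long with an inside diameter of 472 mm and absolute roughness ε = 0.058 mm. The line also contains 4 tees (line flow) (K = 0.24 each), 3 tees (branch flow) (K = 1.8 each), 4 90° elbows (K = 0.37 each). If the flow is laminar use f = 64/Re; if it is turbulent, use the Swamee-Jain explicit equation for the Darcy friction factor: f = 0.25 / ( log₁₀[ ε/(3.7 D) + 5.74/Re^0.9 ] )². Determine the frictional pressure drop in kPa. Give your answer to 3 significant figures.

ΔP ≈ 0.00930 kPa

Reynolds number Re = ρVD/μ = 1140 · 0.0452 · 0.472 / 0.00236 = 1.031e+04.
Re > 4000 → turbulent. Relative roughness ε/D = 5.8e-05/0.472 = 0.000123. Swamee-Jain: f = 0.25/(log₁₀[0.000123/3.7 + 5.74/1.031e+04^0.9])² = 0.25/(log₁₀[3.32e-05 + 0.0014])² = 0.25/(-2.843)² = 0.03094.
Total minor-loss coefficient ΣK = 4·0.24 + 3·1.8 + 4·0.37 = 7.84.
ΔP = [f·L/D + ΣK]·(ρV²/2) = [0.03094·2.28/0.472 + 7.84]·(1140·0.0452²/2) = [0.1494 + 7.84]·1.165 = 9.304 Pa.
ΔP = 9.304 Pa = 0.00930 kPa.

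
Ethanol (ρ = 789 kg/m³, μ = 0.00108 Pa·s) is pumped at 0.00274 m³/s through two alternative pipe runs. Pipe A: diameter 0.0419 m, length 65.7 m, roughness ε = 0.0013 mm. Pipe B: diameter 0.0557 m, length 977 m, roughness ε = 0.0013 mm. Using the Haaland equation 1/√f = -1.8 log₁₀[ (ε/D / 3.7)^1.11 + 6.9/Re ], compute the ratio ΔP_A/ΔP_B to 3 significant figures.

Pipe A: V = Q/A = 0.00274/0.001379 = 1.987 m/s; Re = 6.083e+04; ε/D = 3.1e-05; Haaland → f = 0.01992; ΔP_A = f(L/D)(ρV²/2) = 4.865e+04 Pa.
Pipe B: V = Q/A = 0.00274/0.002437 = 1.124 m/s; Re = 4.576e+04; ε/D = 2.33e-05; Haaland → f = 0.02119; ΔP_B = f(L/D)(ρV²/2) = 1.854e+05 Pa.
ΔP_A/ΔP_B = 4.865e+04/1.854e+05 = 0.262.

ΔP_A/ΔP_B ≈ 0.262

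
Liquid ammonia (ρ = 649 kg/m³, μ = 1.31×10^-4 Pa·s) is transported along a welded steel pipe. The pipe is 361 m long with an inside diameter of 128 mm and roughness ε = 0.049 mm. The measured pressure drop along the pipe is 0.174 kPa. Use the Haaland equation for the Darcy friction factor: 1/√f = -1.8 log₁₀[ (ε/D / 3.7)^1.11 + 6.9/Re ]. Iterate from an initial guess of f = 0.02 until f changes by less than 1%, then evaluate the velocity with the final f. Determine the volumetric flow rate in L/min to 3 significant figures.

Rearranging Darcy-Weisbach: V = √(2·ΔP·D/(f·L·ρ)). With ε/D = 4.9e-05/0.128 = 0.000383, iterate starting from f = 0.02:
  f = 0.02 → V = √(2·174·0.128/(0.02·361·649)) = 0.0975 m/s; Re = ρVD/μ = 6.183e+04; f → 0.02109
  f = 0.02109 → V = 0.09496 m/s; Re = 6.022e+04; f → 0.02118
Converged (Δf/f < 1%). With the final f = 0.02118: V = √(2·174·0.128/(0.02118·361·649)) = 0.09474 m/s.
Q = V·A = 0.09474·(π/4·0.128²) = 0.001219 m³/s = 73.1 L/min.

Q ≈ 73.1 L/min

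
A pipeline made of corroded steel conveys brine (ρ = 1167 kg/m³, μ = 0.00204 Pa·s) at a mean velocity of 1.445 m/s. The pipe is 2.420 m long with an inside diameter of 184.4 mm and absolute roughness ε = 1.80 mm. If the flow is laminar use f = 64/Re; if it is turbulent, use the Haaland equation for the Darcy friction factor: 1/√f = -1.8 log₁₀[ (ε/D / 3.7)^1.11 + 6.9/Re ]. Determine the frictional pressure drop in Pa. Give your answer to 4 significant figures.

ΔP ≈ 608.3 Pa

Reynolds number Re = ρVD/μ = 1167 · 1.445 · 0.1844 / 0.00204 = 1.524e+05.
Re > 4000 → turbulent. Relative roughness ε/D = 0.0018/0.1844 = 0.00976. Haaland: 1/√f = -1.8 log₁₀[(0.00976/3.7)^1.11 + 6.9/1.524e+05] = -1.8 log₁₀[0.00137 + 4.53e-05] = 5.127, so f = 0.03804.
Darcy-Weisbach: ΔP = f(L/D)(ρV²/2) = 0.03804·(2.42/0.1844)·(1167·1.445²/2) = 0.03804·13.12·1218 = 608.3 Pa.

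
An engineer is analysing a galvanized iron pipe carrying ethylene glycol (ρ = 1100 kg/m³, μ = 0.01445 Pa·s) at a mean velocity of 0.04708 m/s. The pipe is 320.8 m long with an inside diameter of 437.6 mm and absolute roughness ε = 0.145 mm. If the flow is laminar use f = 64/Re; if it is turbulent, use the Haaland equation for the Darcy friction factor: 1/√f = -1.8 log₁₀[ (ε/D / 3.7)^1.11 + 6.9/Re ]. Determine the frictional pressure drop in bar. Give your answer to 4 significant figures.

ΔP ≈ 3.647×10^-4 bar

Reynolds number Re = ρVD/μ = 1100 · 0.04708 · 0.4376 / 0.0144 = 1568.
Re < 2300 → laminar flow, so f = 64/Re = 64/1568 = 0.04081 (the turbulent correlation is not needed).
Darcy-Weisbach: ΔP = f(L/D)(ρV²/2) = 0.04081·(320.8/0.4376)·(1100·0.04708²/2) = 0.04081·733.1·1.219 = 36.47 Pa.
ΔP = 36.47 Pa = 3.647×10^-4 bar.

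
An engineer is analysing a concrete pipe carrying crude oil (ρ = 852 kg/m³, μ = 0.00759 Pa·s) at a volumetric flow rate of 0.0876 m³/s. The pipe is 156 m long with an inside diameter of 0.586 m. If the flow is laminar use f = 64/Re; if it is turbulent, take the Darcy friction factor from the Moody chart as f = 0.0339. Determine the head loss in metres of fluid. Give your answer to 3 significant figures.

Cross-sectional area A = πD²/4 = π(0.586)²/4 = 0.2697 m²; mean velocity V = Q/A = 0.0876/0.2697 = 0.3248 m/s.
Reynolds number Re = ρVD/μ = 852 · 0.3248 · 0.586 / 0.00759 = 2.137e+04.
Re > 4000 → turbulent; use the Moody-chart value f = 0.0339.
Darcy-Weisbach: ΔP = f(L/D)(ρV²/2) = 0.0339·(156/0.586)·(852·0.3248²/2) = 0.0339·266.2·44.94 = 405.6 Pa.
Head loss h_f = ΔP/(ρg) = 405.6/(852·9.81) = 0.0485 m.

h_f ≈ 0.0485 m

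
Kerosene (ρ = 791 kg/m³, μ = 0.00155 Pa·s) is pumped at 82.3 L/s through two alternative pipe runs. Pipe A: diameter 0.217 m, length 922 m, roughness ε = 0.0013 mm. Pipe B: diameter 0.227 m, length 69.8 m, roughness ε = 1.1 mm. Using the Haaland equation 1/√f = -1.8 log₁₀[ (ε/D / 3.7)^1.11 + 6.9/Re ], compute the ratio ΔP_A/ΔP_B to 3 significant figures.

Pipe A: V = Q/A = 0.0823/0.03698 = 2.225 m/s; Re = 2.464e+05; ε/D = 5.99e-06; Haaland → f = 0.01493; ΔP_A = f(L/D)(ρV²/2) = 1.242e+05 Pa.
Pipe B: V = Q/A = 0.0823/0.04047 = 2.034 m/s; Re = 2.356e+05; ε/D = 0.00485; Haaland → f = 0.03052; ΔP_B = f(L/D)(ρV²/2) = 1.535e+04 Pa.
ΔP_A/ΔP_B = 1.242e+05/1.535e+04 = 8.09.

ΔP_A/ΔP_B ≈ 8.09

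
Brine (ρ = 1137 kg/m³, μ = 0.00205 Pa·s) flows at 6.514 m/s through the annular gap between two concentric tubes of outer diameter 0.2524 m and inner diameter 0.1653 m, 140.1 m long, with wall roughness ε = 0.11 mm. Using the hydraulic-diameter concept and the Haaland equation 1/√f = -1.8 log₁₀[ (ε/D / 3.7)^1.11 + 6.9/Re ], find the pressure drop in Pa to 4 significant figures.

ΔP ≈ 835600 Pa

Hydraulic diameter D_h = 4A/P = D_o - D_i = 0.2524 - 0.1653 = 0.0871 m.
Re = ρVD_h/μ = 1137·6.514·0.0871/0.00205 = 3.147e+05.
ε/D_h = 0.00011/0.0871 = 0.00126; Haaland gives 1/√f = -1.8 log₁₀[0.000142+2.19e-05] = 6.814, so f = 0.02154.
ΔP = f(L/D_h)(ρV²/2) = 0.02154·140.1/0.0871·2.412e+04 = 8.356e+05 Pa.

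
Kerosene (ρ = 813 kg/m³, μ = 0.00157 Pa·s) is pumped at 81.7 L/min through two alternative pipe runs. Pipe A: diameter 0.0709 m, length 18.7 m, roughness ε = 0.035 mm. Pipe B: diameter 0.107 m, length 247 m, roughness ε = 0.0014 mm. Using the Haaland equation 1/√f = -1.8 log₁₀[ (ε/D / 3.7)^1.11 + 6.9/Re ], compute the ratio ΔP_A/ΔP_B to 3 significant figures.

ΔP_A/ΔP_B ≈ 0.542

Pipe A: V = Q/A = 0.001362/0.003948 = 0.3449 m/s; Re = 1.266e+04; ε/D = 0.000494; Haaland → f = 0.02967; ΔP_A = f(L/D)(ρV²/2) = 378.3 Pa.
Pipe B: V = Q/A = 0.001362/0.008992 = 0.1514 m/s; Re = 8391; ε/D = 1.31e-05; Haaland → f = 0.03244; ΔP_B = f(L/D)(ρV²/2) = 698.1 Pa.
ΔP_A/ΔP_B = 378.3/698.1 = 0.542.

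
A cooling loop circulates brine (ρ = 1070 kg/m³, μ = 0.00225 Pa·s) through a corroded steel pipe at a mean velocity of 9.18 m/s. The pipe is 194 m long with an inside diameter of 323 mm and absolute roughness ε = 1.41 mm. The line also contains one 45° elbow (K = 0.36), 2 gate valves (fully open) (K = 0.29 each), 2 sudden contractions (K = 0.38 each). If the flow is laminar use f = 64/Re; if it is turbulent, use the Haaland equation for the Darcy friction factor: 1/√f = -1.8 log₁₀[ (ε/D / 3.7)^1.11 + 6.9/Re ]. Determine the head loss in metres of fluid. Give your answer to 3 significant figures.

Reynolds number Re = ρVD/μ = 1070 · 9.18 · 0.323 / 0.00225 = 1.41e+06.
Re > 4000 → turbulent. Relative roughness ε/D = 0.00141/0.323 = 0.00437. Haaland: 1/√f = -1.8 log₁₀[(0.00437/3.7)^1.11 + 6.9/1.41e+06] = -1.8 log₁₀[0.000562 + 4.89e-06] = 5.844, so f = 0.02928.
Total minor-loss coefficient ΣK = 1·0.36 + 2·0.29 + 2·0.38 = 1.7.
ΔP = [f·L/D + ΣK]·(ρV²/2) = [0.02928·194/0.323 + 1.7]·(1070·9.18²/2) = [17.59 + 1.7]·4.509e+04 = 8.696e+05 Pa.
Head loss h_f = ΔP/(ρg) = 8.696e+05/(1070·9.81) = 82.8 m.

h_f ≈ 82.8 m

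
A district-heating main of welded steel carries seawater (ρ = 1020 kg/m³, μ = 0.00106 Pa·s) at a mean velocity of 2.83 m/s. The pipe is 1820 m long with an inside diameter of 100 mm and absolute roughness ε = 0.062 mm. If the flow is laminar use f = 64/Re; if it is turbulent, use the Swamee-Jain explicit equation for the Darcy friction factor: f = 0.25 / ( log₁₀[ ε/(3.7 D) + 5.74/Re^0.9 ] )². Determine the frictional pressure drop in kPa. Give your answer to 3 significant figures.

Reynolds number Re = ρVD/μ = 1020 · 2.83 · 0.1 / 0.00106 = 2.723e+05.
Re > 4000 → turbulent. Relative roughness ε/D = 6.2e-05/0.1 = 0.00062. Swamee-Jain: f = 0.25/(log₁₀[0.00062/3.7 + 5.74/2.723e+05^0.9])² = 0.25/(log₁₀[0.000168 + 7.37e-05])² = 0.25/(-3.618)² = 0.0191.
Darcy-Weisbach: ΔP = f(L/D)(ρV²/2) = 0.0191·(1820/0.1)·(1020·2.83²/2) = 0.0191·1.82e+04·4085 = 1.42e+06 Pa.
ΔP = 1.42e+06 Pa = 1420 kPa.

ΔP ≈ 1420 kPa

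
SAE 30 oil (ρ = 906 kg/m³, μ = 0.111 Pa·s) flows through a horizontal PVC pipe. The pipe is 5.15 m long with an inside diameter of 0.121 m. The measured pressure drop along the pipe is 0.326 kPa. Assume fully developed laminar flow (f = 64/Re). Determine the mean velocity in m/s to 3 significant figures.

V ≈ 0.261 m/s

For laminar flow, f = 64/Re with Re = ρVD/μ, so Darcy-Weisbach reduces to ΔP = 32μLV/D². Solving for V: V = ΔP·D²/(32μL) = 326·(0.121)²/(32·0.111·5.15) = 0.2609 m/s.
Check: Re = ρVD/μ = 906·0.2609·0.121/0.111 = 257.7 < 2300, so the laminar assumption holds.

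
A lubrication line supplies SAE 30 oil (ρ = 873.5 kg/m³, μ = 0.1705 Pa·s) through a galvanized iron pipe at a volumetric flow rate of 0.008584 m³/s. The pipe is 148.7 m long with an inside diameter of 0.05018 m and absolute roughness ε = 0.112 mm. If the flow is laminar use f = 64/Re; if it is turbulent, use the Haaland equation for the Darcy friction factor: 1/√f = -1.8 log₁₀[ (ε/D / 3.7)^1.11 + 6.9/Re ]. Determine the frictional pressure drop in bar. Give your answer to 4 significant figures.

ΔP ≈ 13.99 bar

Cross-sectional area A = πD²/4 = π(0.05018)²/4 = 0.001978 m²; mean velocity V = Q/A = 0.008584/0.001978 = 4.34 m/s.
Reynolds number Re = ρVD/μ = 873.5 · 4.34 · 0.05018 / 0.171 = 1116.
Re < 2300 → laminar flow, so f = 64/Re = 64/1116 = 0.05736 (the turbulent correlation is not needed).
Darcy-Weisbach: ΔP = f(L/D)(ρV²/2) = 0.05736·(148.7/0.05018)·(873.5·4.34²/2) = 0.05736·2963·8228 = 1.399e+06 Pa.
ΔP = 1.399e+06 Pa = 13.99 bar.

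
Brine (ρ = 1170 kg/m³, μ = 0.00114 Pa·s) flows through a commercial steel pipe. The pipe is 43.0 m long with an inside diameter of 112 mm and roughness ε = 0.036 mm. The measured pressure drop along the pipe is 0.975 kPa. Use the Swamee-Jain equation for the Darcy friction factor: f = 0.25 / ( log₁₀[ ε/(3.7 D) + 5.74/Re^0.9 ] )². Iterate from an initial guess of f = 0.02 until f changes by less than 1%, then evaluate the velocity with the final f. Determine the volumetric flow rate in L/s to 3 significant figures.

Rearranging Darcy-Weisbach: V = √(2·ΔP·D/(f·L·ρ)). With ε/D = 3.6e-05/0.112 = 0.000321, iterate starting from f = 0.02:
  f = 0.02 → V = √(2·975·0.112/(0.02·43·1170)) = 0.4659 m/s; Re = ρVD/μ = 5.355e+04; f → 0.02173
  f = 0.02173 → V = 0.447 m/s; Re = 5.138e+04; f → 0.02189
Converged (Δf/f < 1%). With the final f = 0.02189: V = √(2·975·0.112/(0.02189·43·1170)) = 0.4453 m/s.
Q = V·A = 0.4453·(π/4·0.112²) = 0.004387 m³/s = 4.39 L/s.

Q ≈ 4.39 L/s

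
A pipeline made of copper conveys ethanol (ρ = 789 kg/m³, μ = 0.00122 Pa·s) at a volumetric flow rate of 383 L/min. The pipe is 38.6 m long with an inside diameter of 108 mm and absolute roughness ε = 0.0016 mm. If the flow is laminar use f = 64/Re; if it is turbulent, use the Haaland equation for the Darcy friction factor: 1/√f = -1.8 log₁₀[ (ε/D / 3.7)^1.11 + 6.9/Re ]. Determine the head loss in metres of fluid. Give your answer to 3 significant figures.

Q = 383 L/min = 383/60000 = 0.006383 m³/s.
Cross-sectional area A = πD²/4 = π(0.108)²/4 = 0.009161 m²; mean velocity V = Q/A = 0.006383/0.009161 = 0.6968 m/s.
Reynolds number Re = ρVD/μ = 789 · 0.6968 · 0.108 / 0.00122 = 4.867e+04.
Re > 4000 → turbulent. Relative roughness ε/D = 1.6e-06/0.108 = 1.48e-05. Haaland: 1/√f = -1.8 log₁₀[(1.48e-05/3.7)^1.11 + 6.9/4.867e+04] = -1.8 log₁₀[1.02e-06 + 0.000142] = 6.922, so f = 0.02087.
Darcy-Weisbach: ΔP = f(L/D)(ρV²/2) = 0.02087·(38.6/0.108)·(789·0.6968²/2) = 0.02087·357.4·191.5 = 1429 Pa.
Head loss h_f = ΔP/(ρg) = 1429/(789·9.81) = 0.185 m.

h_f ≈ 0.185 m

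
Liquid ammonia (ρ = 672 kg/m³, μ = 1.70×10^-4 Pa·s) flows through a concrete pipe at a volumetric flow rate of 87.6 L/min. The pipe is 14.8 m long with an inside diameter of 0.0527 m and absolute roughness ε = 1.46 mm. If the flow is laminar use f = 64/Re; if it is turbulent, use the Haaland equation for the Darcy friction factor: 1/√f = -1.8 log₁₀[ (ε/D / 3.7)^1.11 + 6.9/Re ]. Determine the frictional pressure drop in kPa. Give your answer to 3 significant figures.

Q = 87.6 L/min = 87.6/60000 = 0.00146 m³/s.
Cross-sectional area A = πD²/4 = π(0.0527)²/4 = 0.002181 m²; mean velocity V = Q/A = 0.00146/0.002181 = 0.6693 m/s.
Reynolds number Re = ρVD/μ = 672 · 0.6693 · 0.0527 / 0.00017 = 1.394e+05.
Re > 4000 → turbulent. Relative roughness ε/D = 0.00146/0.0527 = 0.0277. Haaland: 1/√f = -1.8 log₁₀[(0.0277/3.7)^1.11 + 6.9/1.394e+05] = -1.8 log₁₀[0.00437 + 4.95e-05] = 4.238, so f = 0.05567.
Darcy-Weisbach: ΔP = f(L/D)(ρV²/2) = 0.05567·(14.8/0.0527)·(672·0.6693²/2) = 0.05567·280.8·150.5 = 2353 Pa.
ΔP = 2353 Pa = 2.35 kPa.

ΔP ≈ 2.35 kPa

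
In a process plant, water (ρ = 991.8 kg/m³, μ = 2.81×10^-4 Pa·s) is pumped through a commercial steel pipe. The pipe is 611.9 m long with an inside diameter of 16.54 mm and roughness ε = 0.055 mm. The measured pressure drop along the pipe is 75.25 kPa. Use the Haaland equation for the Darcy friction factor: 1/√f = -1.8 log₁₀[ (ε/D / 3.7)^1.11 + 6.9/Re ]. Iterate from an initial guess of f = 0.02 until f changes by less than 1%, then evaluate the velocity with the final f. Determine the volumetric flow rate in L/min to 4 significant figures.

Rearranging Darcy-Weisbach: V = √(2·ΔP·D/(f·L·ρ)). With ε/D = 5.5e-05/0.01654 = 0.00333, iterate starting from f = 0.02:
  f = 0.02 → V = √(2·7.525e+04·0.01654/(0.02·611.9·991.8)) = 0.4529 m/s; Re = ρVD/μ = 2.644e+04; f → 0.03072
  f = 0.03072 → V = 0.3654 m/s; Re = 2.133e+04; f → 0.03148
  f = 0.03148 → V = 0.361 m/s; Re = 2.107e+04; f → 0.03152
Converged (Δf/f < 1%). With the final f = 0.03152: V = √(2·7.525e+04·0.01654/(0.03152·611.9·991.8)) = 0.3607 m/s.
Q = V·A = 0.3607·(π/4·0.01654²) = 7.751e-05 m³/s = 4.650 L/min.

Q ≈ 4.650 L/min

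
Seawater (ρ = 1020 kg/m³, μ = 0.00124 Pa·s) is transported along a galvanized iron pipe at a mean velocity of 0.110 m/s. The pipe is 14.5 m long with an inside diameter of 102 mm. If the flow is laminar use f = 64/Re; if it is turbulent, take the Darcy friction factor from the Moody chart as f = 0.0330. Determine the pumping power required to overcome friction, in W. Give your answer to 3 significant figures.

Reynolds number Re = ρVD/μ = 1020 · 0.11 · 0.102 / 0.00124 = 9229.
Re > 4000 → turbulent; use the Moody-chart value f = 0.0330.
Darcy-Weisbach: ΔP = f(L/D)(ρV²/2) = 0.033·(14.5/0.102)·(1020·0.11²/2) = 0.033·142.2·6.171 = 28.95 Pa.
Q = V·A = 0.11·0.008171 = 0.0008988 m³/s.
Pumping power P = QΔP = 0.0008988·28.95 = 0.02602 W = 0.0260 W.

P ≈ 0.0260 W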